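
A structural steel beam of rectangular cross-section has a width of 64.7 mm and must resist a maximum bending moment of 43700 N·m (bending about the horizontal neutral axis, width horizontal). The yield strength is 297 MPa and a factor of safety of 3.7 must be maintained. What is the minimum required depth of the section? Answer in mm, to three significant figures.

σ_allow = 297/3.7 = 80.27 MPa.
For a rectangular section σ = 6M/(bh²), so h² = 6M/(b σ_allow) = 6×4.3700×10^7/(64.7×80.27) = 50490 mm².
h = 224.7 mm.

h = 225 mm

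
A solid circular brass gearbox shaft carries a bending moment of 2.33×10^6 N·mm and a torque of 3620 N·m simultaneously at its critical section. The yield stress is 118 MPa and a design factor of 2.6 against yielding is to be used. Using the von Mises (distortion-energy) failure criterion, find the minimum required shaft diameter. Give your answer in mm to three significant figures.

d = 95.7 mm

σ_allow = σ_y/n = 118/2.6 = 45.38 MPa.
For a solid shaft σ_b = 32M/(πd³) and τ = 16T/(πd³), so the von Mises stress is σ' = (16/πd³)·√(4M²+3T²).
√(4M²+3T²) = √(4×(2.330×10^6)² + 3×(3.620×10^6)²) = 7.812×10^6 N·mm.
d³ = 16×7.812×10^6/(π×45.38) = 876700 mm³.
d = 95.71 mm.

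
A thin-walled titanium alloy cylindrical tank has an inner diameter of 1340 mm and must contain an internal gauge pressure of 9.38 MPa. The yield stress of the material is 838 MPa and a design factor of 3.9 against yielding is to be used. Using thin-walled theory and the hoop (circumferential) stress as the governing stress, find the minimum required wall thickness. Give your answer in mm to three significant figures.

σ_allow = 838/3.9 = 214.9 MPa.
Hoop stress σ_h = pD/(2t), so t = pD/(2σ_allow) = 9.38×1340/(2×214.9) = 29.25 mm.

t = 29.2 mm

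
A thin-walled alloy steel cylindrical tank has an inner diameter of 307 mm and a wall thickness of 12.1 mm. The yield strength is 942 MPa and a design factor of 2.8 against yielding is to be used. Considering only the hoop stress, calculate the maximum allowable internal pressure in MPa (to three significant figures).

p_allow = 26.5 MPa

σ_allow = 942/2.8 = 336.4 MPa.
σ_h = pD/(2t) → p_allow = 2σ_allow t/D = 2×336.4×12.1/307 = 26.52 MPa.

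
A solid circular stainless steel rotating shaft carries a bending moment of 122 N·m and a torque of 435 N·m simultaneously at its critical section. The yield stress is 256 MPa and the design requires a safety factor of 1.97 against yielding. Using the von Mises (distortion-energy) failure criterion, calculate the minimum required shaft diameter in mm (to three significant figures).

σ_allow = σ_y/n = 256/1.97 = 129.9 MPa.
For a solid shaft σ_b = 32M/(πd³) and τ = 16T/(πd³), so the von Mises stress is σ' = (16/πd³)·√(4M²+3T²).
√(4M²+3T²) = √(4×(122000)² + 3×(435000)²) = 792000 N·mm.
d³ = 16×792000/(π×129.9) = 31040 mm³.
d = 31.43 mm.

d = 31.4 mm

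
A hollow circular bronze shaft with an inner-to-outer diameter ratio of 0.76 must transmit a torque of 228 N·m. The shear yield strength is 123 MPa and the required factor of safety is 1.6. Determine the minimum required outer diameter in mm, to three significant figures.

d_o = 28.3 mm

τ_allow = 123/1.6 = 76.88 MPa.
For a hollow shaft τ = 16T/[πd_o³(1−k⁴)] with k = 0.76, so 1−k⁴ = 0.6664.
d_o³ = 16T/[π τ_allow (1−k⁴)] = 16×228000/(π×76.88×0.6664) = 22670 mm³.
d_o = 28.30 mm.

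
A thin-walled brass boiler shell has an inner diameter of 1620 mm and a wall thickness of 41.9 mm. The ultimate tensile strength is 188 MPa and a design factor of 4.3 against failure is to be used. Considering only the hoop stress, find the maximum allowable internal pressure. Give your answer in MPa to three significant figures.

p_allow = 2.26 MPa

σ_allow = 188/4.3 = 43.72 MPa.
σ_h = pD/(2t) → p_allow = 2σ_allow t/D = 2×43.72×41.9/1620 = 2.262 MPa.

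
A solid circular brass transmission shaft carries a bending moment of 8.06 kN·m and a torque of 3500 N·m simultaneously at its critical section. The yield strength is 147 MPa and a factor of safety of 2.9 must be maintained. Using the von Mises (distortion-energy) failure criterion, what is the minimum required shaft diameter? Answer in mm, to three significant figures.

d = 120 mm

σ_allow = σ_y/n = 147/2.9 = 50.69 MPa.
For a solid shaft σ_b = 32M/(πd³) and τ = 16T/(πd³), so the von Mises stress is σ' = (16/πd³)·√(4M²+3T²).
√(4M²+3T²) = √(4×(8.060×10^6)² + 3×(3.500×10^6)²) = 1.722×10^7 N·mm.
d³ = 16×1.722×10^7/(π×50.69) = 1.730×10^6 mm³.
d = 120.1 mm.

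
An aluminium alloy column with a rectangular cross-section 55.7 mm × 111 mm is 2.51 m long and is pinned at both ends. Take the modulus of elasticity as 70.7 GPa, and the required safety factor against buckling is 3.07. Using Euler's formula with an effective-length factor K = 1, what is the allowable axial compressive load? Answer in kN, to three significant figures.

Buckling occurs about the weak axis: I_min = h·b³/12 = 111×55.7³/12 = 1.598×10^6 mm⁴ (b = 55.7 mm is the smaller dimension).
Effective length L_e = KL = 1×2.51 m = 2510 mm.
Euler critical load P_cr = π²EI/L_e² = π²×70700×1.598×10^6/2510² = 177000 N.
P_allow = P_cr/n = 177000/3.07 = 57670 N.

P_allow = 57.7 kN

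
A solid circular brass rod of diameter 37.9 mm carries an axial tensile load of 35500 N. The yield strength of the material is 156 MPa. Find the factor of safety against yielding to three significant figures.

n = 4.96

A = πd²/4 = 1128 mm².
σ = F/A = 35500/1128 = 31.47 MPa.
n = 156/31.47 = 4.958.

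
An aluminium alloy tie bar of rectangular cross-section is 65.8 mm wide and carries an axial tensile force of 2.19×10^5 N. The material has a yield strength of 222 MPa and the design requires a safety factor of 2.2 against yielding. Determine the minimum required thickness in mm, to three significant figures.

t = 33.0 mm

σ_allow = 222/2.2 = 100.9 MPa.
Required area A = F/σ_allow = 219000/100.9 = 2170 mm².
t = A/w = 2170/65.8 = 32.98 mm.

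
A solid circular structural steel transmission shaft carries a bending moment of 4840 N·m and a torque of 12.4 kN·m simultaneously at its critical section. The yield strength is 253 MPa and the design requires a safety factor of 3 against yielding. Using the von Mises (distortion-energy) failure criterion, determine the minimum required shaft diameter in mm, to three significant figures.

σ_allow = σ_y/n = 253/3 = 84.33 MPa.
For a solid shaft σ_b = 32M/(πd³) and τ = 16T/(πd³), so the von Mises stress is σ' = (16/πd³)·√(4M²+3T²).
√(4M²+3T²) = √(4×(4.840×10^6)² + 3×(1.240×10^7)²) = 2.356×10^7 N·mm.
d³ = 16×2.356×10^7/(π×84.33) = 1.423×10^6 mm³.
d = 112.5 mm.

d = 112 mm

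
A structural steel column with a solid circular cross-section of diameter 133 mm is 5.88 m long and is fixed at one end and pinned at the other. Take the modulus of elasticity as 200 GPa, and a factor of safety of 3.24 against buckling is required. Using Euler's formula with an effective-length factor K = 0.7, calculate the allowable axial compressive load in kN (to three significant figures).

I = πd⁴/64 = π×133⁴/64 = 1.536×10^7 mm⁴.
Effective length L_e = KL = 0.7×5.88 m = 4116 mm.
Euler critical load P_cr = π²EI/L_e² = π²×200000×1.536×10^7/4116² = 1.790×10^6 N.
P_allow = P_cr/n = 1.790×10^6/3.24 = 552300 N.

P_allow = 552 kN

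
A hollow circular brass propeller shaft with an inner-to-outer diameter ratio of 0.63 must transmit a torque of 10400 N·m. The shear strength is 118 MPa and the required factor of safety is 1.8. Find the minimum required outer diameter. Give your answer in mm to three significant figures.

d_o = 98.6 mm

τ_allow = 118/1.8 = 65.56 MPa.
For a hollow shaft τ = 16T/[πd_o³(1−k⁴)] with k = 0.63, so 1−k⁴ = 0.8425.
d_o³ = 16T/[π τ_allow (1−k⁴)] = 16×1.0400×10^7/(π×65.56×0.8425) = 959000 mm³.
d_o = 98.62 mm.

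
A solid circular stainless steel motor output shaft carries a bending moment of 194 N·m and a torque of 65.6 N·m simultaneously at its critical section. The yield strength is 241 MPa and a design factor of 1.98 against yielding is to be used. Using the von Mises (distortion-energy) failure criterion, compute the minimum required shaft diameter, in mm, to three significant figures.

σ_allow = σ_y/n = 241/1.98 = 121.7 MPa.
For a solid shaft σ_b = 32M/(πd³) and τ = 16T/(πd³), so the von Mises stress is σ' = (16/πd³)·√(4M²+3T²).
√(4M²+3T²) = √(4×(194000)² + 3×(65600)²) = 404300 N·mm.
d³ = 16×404300/(π×121.7) = 16920 mm³.
d = 25.67 mm.

d = 25.7 mm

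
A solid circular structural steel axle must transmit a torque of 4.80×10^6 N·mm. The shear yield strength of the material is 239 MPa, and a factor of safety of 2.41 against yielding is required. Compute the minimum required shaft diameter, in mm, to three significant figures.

d = 62.7 mm

Allowable shear stress τ_allow = 239/2.41 = 99.17 MPa.
For a solid shaft τ = 16T/(πd³), so d³ = 16T/(π τ_allow) = 16×4800000/(π×99.17) = 246500 mm³.
d = (246500)^(1/3) = 62.70 mm.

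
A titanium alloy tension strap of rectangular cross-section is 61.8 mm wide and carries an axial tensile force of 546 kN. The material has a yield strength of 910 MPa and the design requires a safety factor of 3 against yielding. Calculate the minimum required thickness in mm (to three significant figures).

t = 29.1 mm

σ_allow = 910/3 = 303.3 MPa.
Required area A = F/σ_allow = 546000/303.3 = 1800 mm².
t = A/w = 1800/61.8 = 29.13 mm.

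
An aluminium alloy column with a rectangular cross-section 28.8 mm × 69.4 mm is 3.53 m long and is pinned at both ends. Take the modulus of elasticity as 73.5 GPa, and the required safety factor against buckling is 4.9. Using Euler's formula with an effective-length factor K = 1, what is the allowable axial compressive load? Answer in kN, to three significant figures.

P_allow = 1.64 kN

Buckling occurs about the weak axis: I_min = h·b³/12 = 69.4×28.8³/12 = 138200 mm⁴ (b = 28.8 mm is the smaller dimension).
Effective length L_e = KL = 1×3.53 m = 3530 mm.
Euler critical load P_cr = π²EI/L_e² = π²×73500×138200/3530² = 8043 N.
P_allow = P_cr/n = 8043/4.9 = 1641 N.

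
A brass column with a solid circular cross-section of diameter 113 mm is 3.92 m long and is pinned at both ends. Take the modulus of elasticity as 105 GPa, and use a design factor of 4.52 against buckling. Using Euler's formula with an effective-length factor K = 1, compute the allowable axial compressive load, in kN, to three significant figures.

P_allow = 119 kN

I = πd⁴/64 = π×113⁴/64 = 8.004×10^6 mm⁴.
Effective length L_e = KL = 1×3.92 m = 3920 mm.
Euler critical load P_cr = π²EI/L_e² = π²×105000×8.004×10^6/3920² = 539800 N.
P_allow = P_cr/n = 539800/4.52 = 119400 N.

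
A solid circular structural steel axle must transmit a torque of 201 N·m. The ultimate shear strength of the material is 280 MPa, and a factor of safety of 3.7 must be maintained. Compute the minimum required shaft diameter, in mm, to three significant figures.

d = 23.8 mm

Allowable shear stress τ_allow = 280/3.7 = 75.68 MPa.
For a solid shaft τ = 16T/(πd³), so d³ = 16T/(π τ_allow) = 16×201000/(π×75.68) = 13530 mm³.
d = (13530)^(1/3) = 23.83 mm.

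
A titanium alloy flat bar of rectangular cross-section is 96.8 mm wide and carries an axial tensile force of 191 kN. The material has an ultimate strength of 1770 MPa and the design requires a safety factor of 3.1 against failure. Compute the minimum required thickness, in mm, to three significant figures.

σ_allow = 1770/3.1 = 571.0 MPa.
Required area A = F/σ_allow = 191000/571.0 = 334.5 mm².
t = A/w = 334.5/96.8 = 3.456 mm.

t = 3.46 mm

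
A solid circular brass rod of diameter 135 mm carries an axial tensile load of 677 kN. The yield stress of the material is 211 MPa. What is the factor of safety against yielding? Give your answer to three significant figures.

A = πd²/4 = 14310 mm².
σ = F/A = 677000/14310 = 47.30 MPa.
n = 211/47.30 = 4.461.

n = 4.46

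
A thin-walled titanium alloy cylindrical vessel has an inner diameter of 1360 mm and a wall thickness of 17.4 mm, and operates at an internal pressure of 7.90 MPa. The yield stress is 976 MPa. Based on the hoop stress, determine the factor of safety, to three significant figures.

n = 3.16

σ_h = pD/(2t) = 7.90×1360/(2×17.4) = 308.7 MPa.
n = 976/308.7 = 3.161.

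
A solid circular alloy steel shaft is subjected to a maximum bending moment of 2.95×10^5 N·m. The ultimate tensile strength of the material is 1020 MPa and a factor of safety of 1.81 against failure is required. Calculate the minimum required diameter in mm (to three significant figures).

d = 175 mm

σ_allow = 1020/1.81 = 563.5 MPa.
For a solid circular section σ = 32M/(πd³), so d³ = 32M/(π σ_allow) = 32×2.9500×10^8/(π×563.5) = 5.332×10^6 mm³.
d = 174.7 mm.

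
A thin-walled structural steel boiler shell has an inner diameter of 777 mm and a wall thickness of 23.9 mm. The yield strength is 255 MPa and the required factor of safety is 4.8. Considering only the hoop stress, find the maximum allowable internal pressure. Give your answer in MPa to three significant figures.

p_allow = 3.27 MPa

σ_allow = 255/4.8 = 53.12 MPa.
σ_h = pD/(2t) → p_allow = 2σ_allow t/D = 2×53.12×23.9/777 = 3.268 MPa.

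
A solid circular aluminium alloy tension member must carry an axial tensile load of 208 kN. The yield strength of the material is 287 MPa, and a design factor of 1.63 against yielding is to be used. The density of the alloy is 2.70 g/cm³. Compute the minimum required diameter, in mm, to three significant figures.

d = 38.8 mm

Allowable stress σ_allow = 287/1.63 = 176.1 MPa.
Required area A = F/σ_allow = 208000/176.1 = 1181 mm².
A = πd²/4 → d = √(4A/π) = 38.78 mm.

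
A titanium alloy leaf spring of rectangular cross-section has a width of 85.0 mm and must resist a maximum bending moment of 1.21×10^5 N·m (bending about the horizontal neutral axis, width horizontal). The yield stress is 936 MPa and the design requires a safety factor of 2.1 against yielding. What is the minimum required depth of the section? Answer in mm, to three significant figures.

σ_allow = 936/2.1 = 445.7 MPa.
For a rectangular section σ = 6M/(bh²), so h² = 6M/(b σ_allow) = 6×1.2100×10^8/(85.0×445.7) = 19160 mm².
h = 138.4 mm.

h = 138 mm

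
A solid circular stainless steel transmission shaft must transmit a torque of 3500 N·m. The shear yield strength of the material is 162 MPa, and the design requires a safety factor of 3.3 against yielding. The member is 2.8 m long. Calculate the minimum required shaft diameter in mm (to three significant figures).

Allowable shear stress τ_allow = 162/3.3 = 49.09 MPa.
For a solid shaft τ = 16T/(πd³), so d³ = 16T/(π τ_allow) = 16×3500000/(π×49.09) = 363100 mm³.
d = (363100)^(1/3) = 71.34 mm.

d = 71.3 mm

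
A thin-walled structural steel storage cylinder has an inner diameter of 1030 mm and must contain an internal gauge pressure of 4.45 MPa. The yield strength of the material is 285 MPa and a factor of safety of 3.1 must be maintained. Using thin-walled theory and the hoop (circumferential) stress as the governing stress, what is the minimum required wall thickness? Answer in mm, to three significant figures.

σ_allow = 285/3.1 = 91.94 MPa.
Hoop stress σ_h = pD/(2t), so t = pD/(2σ_allow) = 4.45×1030/(2×91.94) = 24.93 mm.

t = 24.9 mm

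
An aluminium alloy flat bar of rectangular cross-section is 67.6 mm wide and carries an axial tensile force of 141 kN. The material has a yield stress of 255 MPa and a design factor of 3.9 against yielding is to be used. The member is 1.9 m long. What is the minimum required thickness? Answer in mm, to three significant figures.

t = 31.9 mm

σ_allow = 255/3.9 = 65.38 MPa.
Required area A = F/σ_allow = 141000/65.38 = 2156 mm².
t = A/w = 2156/67.6 = 31.90 mm.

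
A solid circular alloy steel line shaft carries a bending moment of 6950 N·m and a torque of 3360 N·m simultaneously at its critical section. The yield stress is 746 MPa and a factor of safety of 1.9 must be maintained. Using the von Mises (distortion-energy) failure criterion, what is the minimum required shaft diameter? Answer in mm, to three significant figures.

d = 58.0 mm

σ_allow = σ_y/n = 746/1.9 = 392.6 MPa.
For a solid shaft σ_b = 32M/(πd³) and τ = 16T/(πd³), so the von Mises stress is σ' = (16/πd³)·√(4M²+3T²).
√(4M²+3T²) = √(4×(6.950×10^6)² + 3×(3.360×10^6)²) = 1.507×10^7 N·mm.
d³ = 16×1.507×10^7/(π×392.6) = 195500 mm³.
d = 58.04 mm.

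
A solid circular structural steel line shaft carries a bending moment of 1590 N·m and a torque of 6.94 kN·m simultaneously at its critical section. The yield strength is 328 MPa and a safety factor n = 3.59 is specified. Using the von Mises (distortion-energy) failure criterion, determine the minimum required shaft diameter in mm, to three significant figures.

d = 88.5 mm

σ_allow = σ_y/n = 328/3.59 = 91.36 MPa.
For a solid shaft σ_b = 32M/(πd³) and τ = 16T/(πd³), so the von Mises stress is σ' = (16/πd³)·√(4M²+3T²).
√(4M²+3T²) = √(4×(1.590×10^6)² + 3×(6.940×10^6)²) = 1.243×10^7 N·mm.
d³ = 16×1.243×10^7/(π×91.36) = 693100 mm³.
d = 88.50 mm.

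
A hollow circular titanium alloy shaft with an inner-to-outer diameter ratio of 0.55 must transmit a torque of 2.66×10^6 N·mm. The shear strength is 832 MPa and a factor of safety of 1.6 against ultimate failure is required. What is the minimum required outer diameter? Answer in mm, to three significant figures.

d_o = 30.6 mm

τ_allow = 832/1.6 = 520.0 MPa.
For a hollow shaft τ = 16T/[πd_o³(1−k⁴)] with k = 0.55, so 1−k⁴ = 0.9085.
d_o³ = 16T/[π τ_allow (1−k⁴)] = 16×2660000/(π×520.0×0.9085) = 28680 mm³.
d_o = 30.61 mm.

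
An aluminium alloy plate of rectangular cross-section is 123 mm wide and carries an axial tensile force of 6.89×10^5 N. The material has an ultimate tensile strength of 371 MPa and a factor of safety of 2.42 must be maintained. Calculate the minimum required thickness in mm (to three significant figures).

σ_allow = 371/2.42 = 153.3 MPa.
Required area A = F/σ_allow = 689000/153.3 = 4494 mm².
t = A/w = 4494/123 = 36.54 mm.

t = 36.5 mm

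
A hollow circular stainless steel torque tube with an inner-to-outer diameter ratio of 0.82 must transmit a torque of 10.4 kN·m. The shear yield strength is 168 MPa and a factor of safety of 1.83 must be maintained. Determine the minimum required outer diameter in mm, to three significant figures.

d_o = 102 mm

τ_allow = 168/1.83 = 91.80 MPa.
For a hollow shaft τ = 16T/[πd_o³(1−k⁴)] with k = 0.82, so 1−k⁴ = 0.5479.
d_o³ = 16T/[π τ_allow (1−k⁴)] = 16×1.0400×10^7/(π×91.80×0.5479) = 1.053×10^6 mm³.
d_o = 101.7 mm.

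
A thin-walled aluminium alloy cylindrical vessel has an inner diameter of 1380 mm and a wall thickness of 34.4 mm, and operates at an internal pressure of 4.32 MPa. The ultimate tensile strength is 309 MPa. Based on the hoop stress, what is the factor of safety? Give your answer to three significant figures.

σ_h = pD/(2t) = 4.32×1380/(2×34.4) = 86.65 MPa.
n = 309/86.65 = 3.566.

n = 3.57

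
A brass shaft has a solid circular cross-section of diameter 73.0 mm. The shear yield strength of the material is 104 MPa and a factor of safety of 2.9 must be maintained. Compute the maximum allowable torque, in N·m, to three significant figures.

T_allow = 2740 N·m

τ_allow = 104/2.9 = 35.86 MPa.
For a solid shaft T_allow = τ_allow·πd³/16; πd³/16 = π×73.0³/16 = 76380 mm³.
T_allow = 35.86×76380 = 2.739×10^6 N·mm = 2739 N·m.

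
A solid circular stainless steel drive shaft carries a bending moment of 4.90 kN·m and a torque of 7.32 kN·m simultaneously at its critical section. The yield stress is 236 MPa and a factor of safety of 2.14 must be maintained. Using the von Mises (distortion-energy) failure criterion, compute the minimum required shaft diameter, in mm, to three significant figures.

σ_allow = σ_y/n = 236/2.14 = 110.3 MPa.
For a solid shaft σ_b = 32M/(πd³) and τ = 16T/(πd³), so the von Mises stress is σ' = (16/πd³)·√(4M²+3T²).
√(4M²+3T²) = √(4×(4.900×10^6)² + 3×(7.320×10^6)²) = 1.602×10^7 N·mm.
d³ = 16×1.602×10^7/(π×110.3) = 740000 mm³.
d = 90.45 mm.

d = 90.5 mm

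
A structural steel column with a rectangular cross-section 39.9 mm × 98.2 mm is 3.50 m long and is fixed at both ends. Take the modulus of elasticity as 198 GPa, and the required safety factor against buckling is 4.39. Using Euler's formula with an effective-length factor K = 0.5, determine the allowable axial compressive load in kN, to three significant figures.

P_allow = 75.6 kN

Buckling occurs about the weak axis: I_min = h·b³/12 = 98.2×39.9³/12 = 519800 mm⁴ (b = 39.9 mm is the smaller dimension).
Effective length L_e = KL = 0.5×3.50 m = 1750 mm.
Euler critical load P_cr = π²EI/L_e² = π²×198000×519800/1750² = 331700 N.
P_allow = P_cr/n = 331700/4.39 = 75560 N.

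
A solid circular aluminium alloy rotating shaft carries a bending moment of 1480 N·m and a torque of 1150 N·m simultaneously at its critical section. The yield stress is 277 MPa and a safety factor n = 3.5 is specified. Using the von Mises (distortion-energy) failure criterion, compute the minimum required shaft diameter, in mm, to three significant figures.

d = 61.2 mm

σ_allow = σ_y/n = 277/3.5 = 79.14 MPa.
For a solid shaft σ_b = 32M/(πd³) and τ = 16T/(πd³), so the von Mises stress is σ' = (16/πd³)·√(4M²+3T²).
√(4M²+3T²) = √(4×(1.480×10^6)² + 3×(1.150×10^6)²) = 3.568×10^6 N·mm.
d³ = 16×3.568×10^6/(π×79.14) = 229600 mm³.
d = 61.23 mm.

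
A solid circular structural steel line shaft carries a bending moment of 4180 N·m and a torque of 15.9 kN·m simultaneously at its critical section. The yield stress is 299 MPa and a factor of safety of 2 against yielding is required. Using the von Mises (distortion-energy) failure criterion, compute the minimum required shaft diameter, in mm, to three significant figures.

d = 99.3 mm

σ_allow = σ_y/n = 299/2 = 149.5 MPa.
For a solid shaft σ_b = 32M/(πd³) and τ = 16T/(πd³), so the von Mises stress is σ' = (16/πd³)·√(4M²+3T²).
√(4M²+3T²) = √(4×(4.180×10^6)² + 3×(1.590×10^7)²) = 2.878×10^7 N·mm.
d³ = 16×2.878×10^7/(π×149.5) = 980500 mm³.
d = 99.34 mm.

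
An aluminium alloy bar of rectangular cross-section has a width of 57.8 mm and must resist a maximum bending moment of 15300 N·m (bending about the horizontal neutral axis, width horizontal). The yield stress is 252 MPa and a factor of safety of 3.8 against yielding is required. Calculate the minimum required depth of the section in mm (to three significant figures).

σ_allow = 252/3.8 = 66.32 MPa.
For a rectangular section σ = 6M/(bh²), so h² = 6M/(b σ_allow) = 6×1.5300×10^7/(57.8×66.32) = 23950 mm².
h = 154.8 mm.

h = 155 mm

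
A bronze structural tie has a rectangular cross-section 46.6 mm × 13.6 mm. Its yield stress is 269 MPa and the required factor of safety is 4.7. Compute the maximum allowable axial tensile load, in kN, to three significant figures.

F_allow = 36.3 kN

σ_allow = 269/4.7 = 57.23 MPa.
A = 46.6×13.6 = 633.8 mm².
F_allow = σ_allow × A = 57.23×633.8 = 36270 N.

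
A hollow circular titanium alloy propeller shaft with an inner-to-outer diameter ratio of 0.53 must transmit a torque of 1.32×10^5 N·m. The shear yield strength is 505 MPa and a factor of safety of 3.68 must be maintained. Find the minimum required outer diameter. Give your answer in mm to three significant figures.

τ_allow = 505/3.68 = 137.2 MPa.
For a hollow shaft τ = 16T/[πd_o³(1−k⁴)] with k = 0.53, so 1−k⁴ = 0.9211.
d_o³ = 16T/[π τ_allow (1−k⁴)] = 16×1.3200×10^8/(π×137.2×0.9211) = 5.319×10^6 mm³.
d_o = 174.6 mm.

d_o = 175 mm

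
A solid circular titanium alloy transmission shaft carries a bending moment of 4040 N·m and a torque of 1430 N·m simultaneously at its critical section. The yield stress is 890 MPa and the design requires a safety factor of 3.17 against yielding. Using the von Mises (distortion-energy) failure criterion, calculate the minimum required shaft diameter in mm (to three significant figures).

d = 53.5 mm

σ_allow = σ_y/n = 890/3.17 = 280.8 MPa.
For a solid shaft σ_b = 32M/(πd³) and τ = 16T/(πd³), so the von Mises stress is σ' = (16/πd³)·√(4M²+3T²).
√(4M²+3T²) = √(4×(4.040×10^6)² + 3×(1.430×10^6)²) = 8.451×10^6 N·mm.
d³ = 16×8.451×10^6/(π×280.8) = 153300 mm³.
d = 53.52 mm.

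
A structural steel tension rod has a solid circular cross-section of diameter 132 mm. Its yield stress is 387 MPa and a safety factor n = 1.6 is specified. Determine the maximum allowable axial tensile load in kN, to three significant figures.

σ_allow = 387/1.6 = 241.9 MPa.
A = πd²/4 = π×132²/4 = 13680 mm².
F_allow = σ_allow × A = 241.9×13680 = 3.310×10^6 N.

F_allow = 3310 kN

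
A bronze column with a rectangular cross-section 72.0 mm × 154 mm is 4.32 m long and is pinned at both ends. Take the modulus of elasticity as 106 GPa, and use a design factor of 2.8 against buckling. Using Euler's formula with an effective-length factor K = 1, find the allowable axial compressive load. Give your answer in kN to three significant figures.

Buckling occurs about the weak axis: I_min = h·b³/12 = 154×72.0³/12 = 4.790×10^6 mm⁴ (b = 72.0 mm is the smaller dimension).
Effective length L_e = KL = 1×4.32 m = 4320 mm.
Euler critical load P_cr = π²EI/L_e² = π²×106000×4.790×10^6/4320² = 268500 N.
P_allow = P_cr/n = 268500/2.8 = 95900 N.

P_allow = 95.9 kN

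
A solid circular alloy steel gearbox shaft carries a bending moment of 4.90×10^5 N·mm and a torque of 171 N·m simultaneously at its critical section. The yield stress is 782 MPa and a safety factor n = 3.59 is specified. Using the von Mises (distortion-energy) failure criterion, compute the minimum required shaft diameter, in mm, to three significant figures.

d = 28.8 mm

σ_allow = σ_y/n = 782/3.59 = 217.8 MPa.
For a solid shaft σ_b = 32M/(πd³) and τ = 16T/(πd³), so the von Mises stress is σ' = (16/πd³)·√(4M²+3T²).
√(4M²+3T²) = √(4×(490000)² + 3×(171000)²) = 1.024×10^6 N·mm.
d³ = 16×1.024×10^6/(π×217.8) = 23940 mm³.
d = 28.82 mm.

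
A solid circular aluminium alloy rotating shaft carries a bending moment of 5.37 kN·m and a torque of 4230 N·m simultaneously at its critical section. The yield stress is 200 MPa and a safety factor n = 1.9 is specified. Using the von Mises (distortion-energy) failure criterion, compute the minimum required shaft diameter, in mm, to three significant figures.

σ_allow = σ_y/n = 200/1.9 = 105.3 MPa.
For a solid shaft σ_b = 32M/(πd³) and τ = 16T/(πd³), so the von Mises stress is σ' = (16/πd³)·√(4M²+3T²).
√(4M²+3T²) = √(4×(5.370×10^6)² + 3×(4.230×10^6)²) = 1.300×10^7 N·mm.
d³ = 16×1.300×10^7/(π×105.3) = 629000 mm³.
d = 85.68 mm.

d = 85.7 mm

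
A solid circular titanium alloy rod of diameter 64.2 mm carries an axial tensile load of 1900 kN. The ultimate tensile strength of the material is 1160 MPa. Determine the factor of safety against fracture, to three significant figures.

n = 1.98

A = πd²/4 = 3237 mm².
σ = F/A = 1900000/3237 = 586.9 MPa.
n = 1160/586.9 = 1.976.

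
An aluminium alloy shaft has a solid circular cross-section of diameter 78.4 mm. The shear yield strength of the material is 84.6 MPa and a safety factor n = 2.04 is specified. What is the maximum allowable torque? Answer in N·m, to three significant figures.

τ_allow = 84.6/2.04 = 41.47 MPa.
For a solid shaft T_allow = τ_allow·πd³/16; πd³/16 = π×78.4³/16 = 94620 mm³.
T_allow = 41.47×94620 = 3.924×10^6 N·mm = 3924 N·m.

T_allow = 3920 N·m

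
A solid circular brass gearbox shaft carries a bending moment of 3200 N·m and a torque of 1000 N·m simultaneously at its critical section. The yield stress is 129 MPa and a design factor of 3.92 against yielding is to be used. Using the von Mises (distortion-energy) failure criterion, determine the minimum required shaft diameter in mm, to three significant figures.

d = 101 mm

σ_allow = σ_y/n = 129/3.92 = 32.91 MPa.
For a solid shaft σ_b = 32M/(πd³) and τ = 16T/(πd³), so the von Mises stress is σ' = (16/πd³)·√(4M²+3T²).
√(4M²+3T²) = √(4×(3.200×10^6)² + 3×(1.000×10^6)²) = 6.630×10^6 N·mm.
d³ = 16×6.630×10^6/(π×32.91) = 1.026×10^6 mm³.
d = 100.9 mm.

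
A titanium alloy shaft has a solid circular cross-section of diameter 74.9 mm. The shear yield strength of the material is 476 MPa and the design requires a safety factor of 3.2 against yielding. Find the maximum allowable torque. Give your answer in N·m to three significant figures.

T_allow = 12300 N·m

τ_allow = 476/3.2 = 148.8 MPa.
For a solid shaft T_allow = τ_allow·πd³/16; πd³/16 = π×74.9³/16 = 82500 mm³.
T_allow = 148.8×82500 = 1.227×10^7 N·mm = 12270 N·m.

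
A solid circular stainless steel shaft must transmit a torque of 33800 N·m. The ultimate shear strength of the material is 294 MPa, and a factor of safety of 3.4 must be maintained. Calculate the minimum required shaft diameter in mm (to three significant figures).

Allowable shear stress τ_allow = 294/3.4 = 86.47 MPa.
For a solid shaft τ = 16T/(πd³), so d³ = 16T/(π τ_allow) = 16×3.3800×10^7/(π×86.47) = 1.991×10^6 mm³.
d = (1.991×10^6)^(1/3) = 125.8 mm.

d = 126 mm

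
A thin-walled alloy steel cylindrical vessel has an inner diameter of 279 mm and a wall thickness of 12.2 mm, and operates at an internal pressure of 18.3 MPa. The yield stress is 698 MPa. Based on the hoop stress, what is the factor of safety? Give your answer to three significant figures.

n = 3.34

σ_h = pD/(2t) = 18.3×279/(2×12.2) = 209.2 MPa.
n = 698/209.2 = 3.336.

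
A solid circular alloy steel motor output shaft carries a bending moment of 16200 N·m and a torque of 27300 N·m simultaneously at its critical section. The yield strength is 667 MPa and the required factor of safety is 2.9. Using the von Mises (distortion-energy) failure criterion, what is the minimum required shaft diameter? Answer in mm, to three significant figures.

σ_allow = σ_y/n = 667/2.9 = 230.0 MPa.
For a solid shaft σ_b = 32M/(πd³) and τ = 16T/(πd³), so the von Mises stress is σ' = (16/πd³)·√(4M²+3T²).
√(4M²+3T²) = √(4×(1.620×10^7)² + 3×(2.730×10^7)²) = 5.732×10^7 N·mm.
d³ = 16×5.732×10^7/(π×230.0) = 1.269×10^6 mm³.
d = 108.3 mm.

d = 108 mm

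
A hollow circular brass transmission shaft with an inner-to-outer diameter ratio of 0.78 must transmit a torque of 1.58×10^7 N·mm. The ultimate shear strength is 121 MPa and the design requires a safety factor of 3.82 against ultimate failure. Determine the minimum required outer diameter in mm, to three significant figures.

τ_allow = 121/3.82 = 31.68 MPa.
For a hollow shaft τ = 16T/[πd_o³(1−k⁴)] with k = 0.78, so 1−k⁴ = 0.6298.
d_o³ = 16T/[π τ_allow (1−k⁴)] = 16×1.5800×10^7/(π×31.68×0.6298) = 4.033×10^6 mm³.
d_o = 159.2 mm.

d_o = 159 mm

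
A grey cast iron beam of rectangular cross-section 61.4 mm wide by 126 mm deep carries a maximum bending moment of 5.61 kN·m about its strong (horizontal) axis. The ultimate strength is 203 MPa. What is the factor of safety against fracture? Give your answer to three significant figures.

Section modulus S = bh²/6 = 61.4×126²/6 = 162500 mm³.
σ = M/S = 5610000/162500 = 34.53 MPa.
n = 203/34.53 = 5.879.

n = 5.88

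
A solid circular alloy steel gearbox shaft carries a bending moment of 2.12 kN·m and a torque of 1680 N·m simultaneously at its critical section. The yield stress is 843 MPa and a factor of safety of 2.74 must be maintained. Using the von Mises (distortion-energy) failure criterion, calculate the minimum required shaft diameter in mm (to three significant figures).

σ_allow = σ_y/n = 843/2.74 = 307.7 MPa.
For a solid shaft σ_b = 32M/(πd³) and τ = 16T/(πd³), so the von Mises stress is σ' = (16/πd³)·√(4M²+3T²).
√(4M²+3T²) = √(4×(2.120×10^6)² + 3×(1.680×10^6)²) = 5.142×10^6 N·mm.
d³ = 16×5.142×10^6/(π×307.7) = 85130 mm³.
d = 43.99 mm.

d = 44.0 mm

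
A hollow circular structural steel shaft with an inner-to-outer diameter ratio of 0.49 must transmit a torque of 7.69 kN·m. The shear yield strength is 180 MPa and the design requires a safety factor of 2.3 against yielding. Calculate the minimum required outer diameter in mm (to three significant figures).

d_o = 81.0 mm

τ_allow = 180/2.3 = 78.26 MPa.
For a hollow shaft τ = 16T/[πd_o³(1−k⁴)] with k = 0.49, so 1−k⁴ = 0.9424.
d_o³ = 16T/[π τ_allow (1−k⁴)] = 16×7690000/(π×78.26×0.9424) = 531100 mm³.
d_o = 80.98 mm.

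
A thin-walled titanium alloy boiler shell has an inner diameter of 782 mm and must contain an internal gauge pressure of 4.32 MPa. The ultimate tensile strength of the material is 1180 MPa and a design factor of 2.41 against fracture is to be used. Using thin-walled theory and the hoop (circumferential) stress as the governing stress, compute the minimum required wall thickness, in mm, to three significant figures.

t = 3.45 mm

σ_allow = 1180/2.41 = 489.6 MPa.
Hoop stress σ_h = pD/(2t), so t = pD/(2σ_allow) = 4.32×782/(2×489.6) = 3.450 mm.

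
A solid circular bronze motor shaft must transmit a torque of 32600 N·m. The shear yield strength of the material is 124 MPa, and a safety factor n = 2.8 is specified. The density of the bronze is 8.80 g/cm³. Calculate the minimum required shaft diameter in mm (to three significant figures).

Allowable shear stress τ_allow = 124/2.8 = 44.29 MPa.
For a solid shaft τ = 16T/(πd³), so d³ = 16T/(π τ_allow) = 16×3.2600×10^7/(π×44.29) = 3.749×10^6 mm³.
d = (3.749×10^6)^(1/3) = 155.3 mm.

d = 155 mm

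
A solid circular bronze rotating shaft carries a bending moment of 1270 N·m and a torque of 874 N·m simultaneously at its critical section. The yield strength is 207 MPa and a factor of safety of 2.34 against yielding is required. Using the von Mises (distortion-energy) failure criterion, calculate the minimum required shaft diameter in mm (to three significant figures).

σ_allow = σ_y/n = 207/2.34 = 88.46 MPa.
For a solid shaft σ_b = 32M/(πd³) and τ = 16T/(πd³), so the von Mises stress is σ' = (16/πd³)·√(4M²+3T²).
√(4M²+3T²) = √(4×(1.270×10^6)² + 3×(874000)²) = 2.957×10^6 N·mm.
d³ = 16×2.957×10^6/(π×88.46) = 170200 mm³.
d = 55.42 mm.

d = 55.4 mm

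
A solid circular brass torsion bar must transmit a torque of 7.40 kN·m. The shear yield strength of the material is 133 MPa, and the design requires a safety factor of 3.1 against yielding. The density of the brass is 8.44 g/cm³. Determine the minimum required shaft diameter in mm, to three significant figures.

d = 95.8 mm

Allowable shear stress τ_allow = 133/3.1 = 42.90 MPa.
For a solid shaft τ = 16T/(πd³), so d³ = 16T/(π τ_allow) = 16×7400000/(π×42.90) = 878400 mm³.
d = (878400)^(1/3) = 95.77 mm.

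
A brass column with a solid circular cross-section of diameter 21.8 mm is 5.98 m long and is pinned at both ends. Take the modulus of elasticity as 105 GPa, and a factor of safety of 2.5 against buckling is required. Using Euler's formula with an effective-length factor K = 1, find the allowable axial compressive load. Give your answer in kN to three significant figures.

I = πd⁴/64 = π×21.8⁴/64 = 11090 mm⁴.
Effective length L_e = KL = 1×5.98 m = 5980 mm.
Euler critical load P_cr = π²EI/L_e² = π²×105000×11090/5980² = 321.3 N.
P_allow = P_cr/n = 321.3/2.5 = 128.5 N.

P_allow = 0.129 kN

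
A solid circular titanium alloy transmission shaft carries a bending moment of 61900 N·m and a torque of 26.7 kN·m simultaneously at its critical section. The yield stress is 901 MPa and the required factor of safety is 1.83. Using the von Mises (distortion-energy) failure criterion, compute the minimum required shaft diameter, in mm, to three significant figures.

d = 111 mm

σ_allow = σ_y/n = 901/1.83 = 492.3 MPa.
For a solid shaft σ_b = 32M/(πd³) and τ = 16T/(πd³), so the von Mises stress is σ' = (16/πd³)·√(4M²+3T²).
√(4M²+3T²) = √(4×(6.190×10^7)² + 3×(2.670×10^7)²) = 1.322×10^8 N·mm.
d³ = 16×1.322×10^8/(π×492.3) = 1.367×10^6 mm³.
d = 111.0 mm.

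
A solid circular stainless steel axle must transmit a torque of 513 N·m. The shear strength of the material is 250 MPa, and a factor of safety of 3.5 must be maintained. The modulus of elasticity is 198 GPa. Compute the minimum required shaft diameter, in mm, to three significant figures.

Allowable shear stress τ_allow = 250/3.5 = 71.43 MPa.
For a solid shaft τ = 16T/(πd³), so d³ = 16T/(π τ_allow) = 16×513000/(π×71.43) = 36580 mm³.
d = (36580)^(1/3) = 33.19 mm.

d = 33.2 mm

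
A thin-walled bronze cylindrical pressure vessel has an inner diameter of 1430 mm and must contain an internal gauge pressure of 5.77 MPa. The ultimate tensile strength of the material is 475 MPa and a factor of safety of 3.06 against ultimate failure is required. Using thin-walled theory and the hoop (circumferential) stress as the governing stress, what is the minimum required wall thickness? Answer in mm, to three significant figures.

t = 26.6 mm

σ_allow = 475/3.06 = 155.2 MPa.
Hoop stress σ_h = pD/(2t), so t = pD/(2σ_allow) = 5.77×1430/(2×155.2) = 26.58 mm.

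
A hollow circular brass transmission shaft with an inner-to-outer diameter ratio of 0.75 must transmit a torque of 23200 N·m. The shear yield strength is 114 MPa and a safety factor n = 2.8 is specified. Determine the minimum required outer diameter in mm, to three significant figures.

d_o = 162 mm

τ_allow = 114/2.8 = 40.71 MPa.
For a hollow shaft τ = 16T/[πd_o³(1−k⁴)] with k = 0.75, so 1−k⁴ = 0.6836.
d_o³ = 16T/[π τ_allow (1−k⁴)] = 16×2.3200×10^7/(π×40.71×0.6836) = 4.245×10^6 mm³.
d_o = 161.9 mm.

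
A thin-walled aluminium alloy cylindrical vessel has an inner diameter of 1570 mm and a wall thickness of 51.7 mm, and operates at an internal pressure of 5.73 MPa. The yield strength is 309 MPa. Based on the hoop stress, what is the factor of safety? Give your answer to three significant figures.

σ_h = pD/(2t) = 5.73×1570/(2×51.7) = 87.00 MPa.
n = 309/87.00 = 3.552.

n = 3.55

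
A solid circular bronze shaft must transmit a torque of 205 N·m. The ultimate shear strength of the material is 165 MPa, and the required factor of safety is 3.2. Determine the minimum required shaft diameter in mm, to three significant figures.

Allowable shear stress τ_allow = 165/3.2 = 51.56 MPa.
For a solid shaft τ = 16T/(πd³), so d³ = 16T/(π τ_allow) = 16×205000/(π×51.56) = 20250 mm³.
d = (20250)^(1/3) = 27.26 mm.

d = 27.3 mm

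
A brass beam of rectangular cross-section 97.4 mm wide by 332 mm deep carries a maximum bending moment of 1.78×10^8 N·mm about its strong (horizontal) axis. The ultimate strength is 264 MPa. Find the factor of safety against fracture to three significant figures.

n = 2.65

Section modulus S = bh²/6 = 97.4×332²/6 = 1.789×10^6 mm³.
σ = M/S = 1.7800×10^8/1.789×10^6 = 99.48 MPa.
n = 264/99.48 = 2.654.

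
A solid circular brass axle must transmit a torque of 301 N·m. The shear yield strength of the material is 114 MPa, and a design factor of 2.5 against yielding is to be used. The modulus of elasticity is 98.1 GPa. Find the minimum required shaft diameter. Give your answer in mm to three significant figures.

d = 32.3 mm

Allowable shear stress τ_allow = 114/2.5 = 45.60 MPa.
For a solid shaft τ = 16T/(πd³), so d³ = 16T/(π τ_allow) = 16×301000/(π×45.60) = 33620 mm³.
d = (33620)^(1/3) = 32.27 mm.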